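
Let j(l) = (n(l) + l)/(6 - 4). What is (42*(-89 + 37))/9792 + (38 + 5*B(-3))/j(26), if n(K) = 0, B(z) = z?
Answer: 8201/5304 ≈ 1.5462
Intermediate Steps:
j(l) = l/2 (j(l) = (0 + l)/(6 - 4) = l/2)
(42*(-89 + 37))/9792 + (38 + 5*B(-3))/j(26) = (42*(-89 + 37))/9792 + (38 + 5*(-3))/(((½)*26)) = (42*(-52))*(1/9792) + (38 - 15)/13 = -2184*1/9792 + 23*(1/13) = -91/408 + 23/13 = 8201/5304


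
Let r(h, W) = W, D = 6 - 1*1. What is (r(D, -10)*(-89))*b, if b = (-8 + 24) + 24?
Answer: 35600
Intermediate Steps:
D = 5 (D = 6 - 1 = 5)
b = 40 (b = 16 + 24 = 40)
(r(D, -10)*(-89))*b = -10*(-89)*40 = 890*40 = 35600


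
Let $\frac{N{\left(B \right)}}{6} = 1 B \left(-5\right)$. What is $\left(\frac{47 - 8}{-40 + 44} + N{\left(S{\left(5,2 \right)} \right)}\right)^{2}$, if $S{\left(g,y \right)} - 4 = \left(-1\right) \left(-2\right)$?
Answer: $\frac{463761}{16} \approx 28985.0$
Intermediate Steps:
$S{\left(g,y \right)} = 6$ ($S{\left(g,y \right)} = 4 - -2 = 4 + 2 = 6$)
$N{\left(B \right)} = - 30 B$ ($N{\left(B \right)} = 6 \cdot 1 B \left(-5\right) = 6 B \left(-5\right) = 6 \left(- 5 B\right) = - 30 B$)
$\left(\frac{47 - 8}{-40 + 44} + N{\left(S{\left(5,2 \right)} \right)}\right)^{2} = \left(\frac{47 - 8}{-40 + 44} - 180\right)^{2} = \left(\frac{39}{4} - 180\right)^{2} = \left(- \frac{681}{4}\right)^{2} = \frac{463761}{16}$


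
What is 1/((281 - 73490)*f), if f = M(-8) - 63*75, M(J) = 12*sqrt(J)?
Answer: 175/60537815459 + 8*I*sqrt(2)/544840339131 ≈ 2.8908e-9 + 2.0765e-11*I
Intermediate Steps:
f = -4725 + 24*I*sqrt(2) (f = 12*sqrt(-8) - 63*75 = 12*(2*I*sqrt(2)) - 4725 = 24*I*sqrt(2) - 4725 = -4725 + 24*I*sqrt(2) ≈ -4725.0 + 33.941*I)
1/((281 - 73490)*f) = 1/((281 - 73490)*(-4725 + 24*I*sqrt(2))) = 1/((-73209)*(-4725 + 24*I*sqrt(2))) = -1/(73209*(-4725 + 24*I*sqrt(2)))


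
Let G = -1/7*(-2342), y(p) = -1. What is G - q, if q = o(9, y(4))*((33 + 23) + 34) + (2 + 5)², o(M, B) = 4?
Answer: -521/7 ≈ -74.429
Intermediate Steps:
G = 2342/7 (G = -1*⅐*(-2342) = -⅐*(-2342) = 2342/7 ≈ 334.57)
q = 409 (q = 4*((33 + 23) + 34) + (2 + 5)² = 4*(56 + 34) + 7² = 4*90 + 49 = 360 + 49 = 409)
G - q = 2342/7 - 1*409 = 2342/7 - 409 = -521/7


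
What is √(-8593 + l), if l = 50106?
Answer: √41513 ≈ 203.75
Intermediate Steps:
√(-8593 + l) = √(-8593 + 50106) = √41513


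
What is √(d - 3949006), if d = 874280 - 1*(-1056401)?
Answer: 5*I*√80733 ≈ 1420.7*I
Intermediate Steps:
d = 1930681 (d = 874280 + 1056401 = 1930681)
√(d - 3949006) = √(1930681 - 3949006) = √(-2018325) = 5*I*√80733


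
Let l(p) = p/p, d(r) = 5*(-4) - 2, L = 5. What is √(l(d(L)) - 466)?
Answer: I*√465 ≈ 21.564*I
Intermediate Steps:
d(r) = -22 (d(r) = -20 - 2 = -22)
l(p) = 1
√(l(d(L)) - 466) = √(1 - 466) = √(-465) = I*√465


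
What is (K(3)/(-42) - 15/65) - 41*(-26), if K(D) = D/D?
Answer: 581897/546 ≈ 1065.7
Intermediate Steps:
K(D) = 1
(K(3)/(-42) - 15/65) - 41*(-26) = (1/(-42) - 15/65) - 41*(-26) = (1*(-1/42) - 15*1/65) + 1066 = (-1/42 - 3/13) + 1066 = -139/546 + 1066 = 581897/546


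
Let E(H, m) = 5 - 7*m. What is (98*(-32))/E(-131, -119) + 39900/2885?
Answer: 2438884/241763 ≈ 10.088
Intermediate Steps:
(98*(-32))/E(-131, -119) + 39900/2885 = (98*(-32))/(5 - 7*(-119)) + 39900/2885 = -3136/(5 + 833) + 39900*(1/2885) = -3136/838 + 7980/577 = -3136*1/838 + 7980/577 = -1568/419 + 7980/577 = 2438884/241763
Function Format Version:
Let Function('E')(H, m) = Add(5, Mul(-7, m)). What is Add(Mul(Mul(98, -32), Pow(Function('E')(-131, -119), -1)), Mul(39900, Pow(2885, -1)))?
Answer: Rational(2438884, 241763) ≈ 10.088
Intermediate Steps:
Add(Mul(Mul(98, -32), Pow(Function('E')(-131, -119), -1)), Mul(39900, Pow(2885, -1))) = Add(Mul(Mul(98, -32), Pow(Add(5, Mul(-7, -119)), -1)), Mul(39900, Pow(2885, -1))) = Add(Mul(-3136, Pow(Add(5, 833), -1)), Mul(39900, Rational(1, 2885))) = Add(Mul(-3136, Pow(838, -1)), Rational(7980, 577)) = Add(Mul(-3136, Rational(1, 838)), Rational(7980, 577)) = Add(Rational(-1568, 419), Rational(7980, 577)) = Rational(2438884, 241763)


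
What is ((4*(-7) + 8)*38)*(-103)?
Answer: 78280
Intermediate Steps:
((4*(-7) + 8)*38)*(-103) = ((-28 + 8)*38)*(-103) = -20*38*(-103) = -760*(-103) = 78280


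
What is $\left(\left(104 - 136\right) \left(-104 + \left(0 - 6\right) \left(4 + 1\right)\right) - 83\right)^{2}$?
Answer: $17682025$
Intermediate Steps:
$\left(\left(104 - 136\right) \left(-104 + \left(0 - 6\right) \left(4 + 1\right)\right) - 83\right)^{2} = \left(- 32 \left(-104 - 30\right) - 83\right)^{2} = \left(\left(-32\right) \left(-134\right) - 83\right)^{2} = \left(4288 - 83\right)^{2} = 4205^{2} = 17682025$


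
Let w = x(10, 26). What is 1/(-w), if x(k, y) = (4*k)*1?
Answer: -1/40 ≈ -0.025000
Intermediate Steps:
x(k, y) = 4*k
w = 40 (w = 4*10 = 40)
1/(-w) = 1/(-1*40) = 1/(-40) = -1/40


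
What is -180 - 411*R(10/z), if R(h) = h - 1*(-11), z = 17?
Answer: -84027/17 ≈ -4942.8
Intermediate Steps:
R(h) = 11 + h (R(h) = h + 11 = 11 + h)
-180 - 411*R(10/z) = -180 - 411*(11 + 10/17) = -180 - 411*197/17 = -180 - 80967/17 = -84027/17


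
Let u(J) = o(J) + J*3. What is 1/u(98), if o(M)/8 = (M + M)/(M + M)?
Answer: 1/302 ≈ 0.0033113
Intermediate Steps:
o(M) = 8 (o(M) = 8*((M + M)/(M + M)) = 8*((2*M)/((2*M))) = 8*((2*M)*(1/(2*M))) = 8*1 = 8)
u(J) = 8 + 3*J (u(J) = 8 + J*3 = 8 + 3*J)
1/u(98) = 1/(8 + 3*98) = 1/(8 + 294) = 1/302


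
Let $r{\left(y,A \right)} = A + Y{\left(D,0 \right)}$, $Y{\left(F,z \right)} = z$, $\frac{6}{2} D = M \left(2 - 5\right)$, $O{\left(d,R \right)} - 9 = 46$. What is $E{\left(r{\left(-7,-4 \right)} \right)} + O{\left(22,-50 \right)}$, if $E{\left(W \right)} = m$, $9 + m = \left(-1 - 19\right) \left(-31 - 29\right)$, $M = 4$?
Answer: $1246$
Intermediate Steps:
$O{\left(d,R \right)} = 55$ ($O{\left(d,R \right)} = 9 + 46 = 55$)
$D = -4$ ($D = \frac{4 \left(2 - 5\right)}{3} = \frac{4 \left(-3\right)}{3} = \frac{1}{3} \left(-12\right) = -4$)
$r{\left(y,A \right)} = A$ ($r{\left(y,A \right)} = A + 0 = A$)
$m = 1191$ ($m = -9 + \left(-1 - 19\right) \left(-31 - 29\right) = -9 - -1200 = -9 + 1200 = 1191$)
$E{\left(W \right)} = 1191$
$E{\left(r{\left(-7,-4 \right)} \right)} + O{\left(22,-50 \right)} = 1191 + 55 = 1246$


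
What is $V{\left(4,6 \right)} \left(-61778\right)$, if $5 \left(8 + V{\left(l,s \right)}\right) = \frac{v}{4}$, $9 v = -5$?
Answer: $\frac{8926921}{18} \approx 4.9594 \cdot 10^{5}$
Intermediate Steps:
$v = - \frac{5}{9}$ ($v = \frac{1}{9} \left(-5\right) = - \frac{5}{9} \approx -0.55556$)
$V{\left(l,s \right)} = - \frac{289}{36}$ ($V{\left(l,s \right)} = -8 + \frac{\left(- \frac{5}{9}\right) \frac{1}{4}}{5} = -8 + \frac{1}{5} \left(- \frac{5}{36}\right) = -8 - \frac{1}{36} = - \frac{289}{36}$)
$V{\left(4,6 \right)} \left(-61778\right) = \left(- \frac{289}{36}\right) \left(-61778\right) = \frac{8926921}{18}$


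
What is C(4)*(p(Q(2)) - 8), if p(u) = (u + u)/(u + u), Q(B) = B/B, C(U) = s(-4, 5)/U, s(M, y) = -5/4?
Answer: 35/16 ≈ 2.1875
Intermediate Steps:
s(M, y) = -5/4 (s(M, y) = -5*1/4 = -5/4)
C(U) = -5/(4*U)
Q(B) = 1
p(u) = 1 (p(u) = (2*u)/((2*u)) = (2*u)*(1/(2*u)) = 1)
C(4)*(p(Q(2)) - 8) = (-5/4/4)*(1 - 8) = -5/4*1/4*(-7) = -5/16*(-7) = 35/16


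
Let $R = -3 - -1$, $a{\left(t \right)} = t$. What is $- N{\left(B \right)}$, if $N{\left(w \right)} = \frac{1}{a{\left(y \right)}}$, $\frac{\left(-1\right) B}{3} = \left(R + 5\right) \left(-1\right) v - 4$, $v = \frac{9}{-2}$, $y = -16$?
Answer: $\frac{1}{16} \approx 0.0625$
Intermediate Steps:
$R = -2$ ($R = -3 + 1 = -2$)
$v = - \frac{9}{2}$ ($v = 9 \left(- \frac{1}{2}\right) = - \frac{9}{2} \approx -4.5$)
$B = - \frac{57}{2}$ ($B = - 3 \left(\left(-2 + 5\right) \left(-1\right) \left(- \frac{9}{2}\right) - 4\right) = - 3 \left(3 \left(-1\right) \left(- \frac{9}{2}\right) - 4\right) = - 3 \left(\left(-3\right) \left(- \frac{9}{2}\right) - 4\right) = - 3 \left(\frac{27}{2} - 4\right) = \left(-3\right) \frac{19}{2} = - \frac{57}{2} \approx -28.5$)
$N{\left(w \right)} = - \frac{1}{16}$ ($N{\left(w \right)} = \frac{1}{-16} = - \frac{1}{16}$)
$- N{\left(B \right)} = \left(-1\right) \left(- \frac{1}{16}\right) = \frac{1}{16}$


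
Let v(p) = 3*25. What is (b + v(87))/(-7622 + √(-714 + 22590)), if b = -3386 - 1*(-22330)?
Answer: -10354487/4148072 - 2717*√5469/4148072 ≈ -2.5447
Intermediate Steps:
v(p) = 75
b = 18944 (b = -3386 + 22330 = 18944)
(b + v(87))/(-7622 + √(-714 + 22590)) = (18944 + 75)/(-7622 + √(-714 + 22590)) = 19019/(-7622 + √21876) = 19019/(-7622 + 2*√5469)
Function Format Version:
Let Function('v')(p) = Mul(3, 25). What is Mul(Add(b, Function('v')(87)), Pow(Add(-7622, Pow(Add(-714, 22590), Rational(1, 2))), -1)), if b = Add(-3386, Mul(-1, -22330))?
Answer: Add(Rational(-10354487, 4148072), Mul(Rational(-2717, 4148072), Pow(5469, Rational(1, 2)))) ≈ -2.5447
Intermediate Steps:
Function('v')(p) = 75
b = 18944 (b = Add(-3386, 22330) = 18944)
Mul(Add(b, Function('v')(87)), Pow(Add(-7622, Pow(Add(-714, 22590), Rational(1, 2))), -1)) = Mul(Add(18944, 75), Pow(Add(-7622, Pow(Add(-714, 22590), Rational(1, 2))), -1)) = Mul(19019, Pow(Add(-7622, Pow(21876, Rational(1, 2))), -1)) = Mul(19019, Pow(Add(-7622, Mul(2, Pow(5469, Rational(1, 2)))), -1))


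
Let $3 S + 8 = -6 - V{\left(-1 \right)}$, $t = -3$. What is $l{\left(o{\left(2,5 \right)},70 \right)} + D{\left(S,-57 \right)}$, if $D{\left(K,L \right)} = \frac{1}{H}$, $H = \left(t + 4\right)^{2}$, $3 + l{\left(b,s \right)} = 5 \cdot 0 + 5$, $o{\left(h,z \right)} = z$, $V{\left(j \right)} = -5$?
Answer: $3$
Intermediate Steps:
$S = -3$ ($S = - \frac{8}{3} + \frac{-6 - -5}{3} = - \frac{8}{3} + \frac{-6 + 5}{3} = - \frac{8}{3} + \frac{1}{3} \left(-1\right) = - \frac{8}{3} - \frac{1}{3} = -3$)
$l{\left(b,s \right)} = 2$ ($l{\left(b,s \right)} = -3 + \left(5 \cdot 0 + 5\right) = -3 + \left(0 + 5\right) = -3 + 5 = 2$)
$H = 1$ ($H = \left(-3 + 4\right)^{2} = 1^{2} = 1$)
$D{\left(K,L \right)} = 1$ ($D{\left(K,L \right)} = 1^{-1} = 1$)
$l{\left(o{\left(2,5 \right)},70 \right)} + D{\left(S,-57 \right)} = 2 + 1 = 3$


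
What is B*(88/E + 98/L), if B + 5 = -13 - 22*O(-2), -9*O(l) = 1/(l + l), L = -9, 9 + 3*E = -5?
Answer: 313895/567 ≈ 553.61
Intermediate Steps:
E = -14/3 (E = -3 + (1/3)*(-5) = -3 - 5/3 = -14/3 ≈ -4.6667)
O(l) = -1/(18*l) (O(l) = -1/(9*(l + l)) = -1/(2*l)/9 = -1/(18*l))
B = -335/18 (B = -5 + (-13 - (-11)/(9*(-2))) = -5 + (-13 - (-11)*(-1)/(9*2)) = -5 + (-13 - 22*1/36) = -5 + (-13 - 11/18) = -5 - 245/18 = -335/18 ≈ -18.611)
B*(88/E + 98/L) = -335*(88/(-14/3) + 98/(-9))/18 = -335*(88*(-3/14) + 98*(-1/9))/18 = -335*(-132/7 - 98/9)/18 = -335/18*(-1874/63) = 313895/567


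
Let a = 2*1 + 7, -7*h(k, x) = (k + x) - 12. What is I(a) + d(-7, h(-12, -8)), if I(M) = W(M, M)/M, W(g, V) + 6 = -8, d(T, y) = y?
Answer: 190/63 ≈ 3.0159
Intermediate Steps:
h(k, x) = 12/7 - k/7 - x/7 (h(k, x) = -((k + x) - 12)/7 = -(-12 + k + x)/7 = 12/7 - k/7 - x/7)
W(g, V) = -14 (W(g, V) = -6 - 8 = -14)
a = 9 (a = 2 + 7 = 9)
I(M) = -14/M
I(a) + d(-7, h(-12, -8)) = -14/9 + (12/7 - 1/7*(-12) - 1/7*(-8)) = -14*1/9 + (12/7 + 12/7 + 8/7) = -14/9 + 32/7 = 190/63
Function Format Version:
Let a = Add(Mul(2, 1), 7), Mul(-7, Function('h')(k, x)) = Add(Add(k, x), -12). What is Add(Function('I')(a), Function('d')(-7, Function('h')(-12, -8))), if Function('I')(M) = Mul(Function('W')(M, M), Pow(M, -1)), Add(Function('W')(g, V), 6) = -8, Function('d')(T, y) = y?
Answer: Rational(190, 63) ≈ 3.0159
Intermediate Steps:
Function('h')(k, x) = Add(Rational(12, 7), Mul(Rational(-1, 7), k), Mul(Rational(-1, 7), x)) (Function('h')(k, x) = Mul(Rational(-1, 7), Add(Add(k, x), -12)) = Mul(Rational(-1, 7), Add(-12, k, x)) = Add(Rational(12, 7), Mul(Rational(-1, 7), k), Mul(Rational(-1, 7), x)))
Function('W')(g, V) = -14 (Function('W')(g, V) = Add(-6, -8) = -14)
a = 9 (a = Add(2, 7) = 9)
Function('I')(M) = Mul(-14, Pow(M, -1))
Add(Function('I')(a), Function('d')(-7, Function('h')(-12, -8))) = Add(Mul(-14, Pow(9, -1)), Add(Rational(12, 7), Mul(Rational(-1, 7), -12), Mul(Rational(-1, 7), -8))) = Add(Mul(-14, Rational(1, 9)), Add(Rational(12, 7), Rational(12, 7), Rational(8, 7))) = Add(Rational(-14, 9), Rational(32, 7)) = Rational(190, 63)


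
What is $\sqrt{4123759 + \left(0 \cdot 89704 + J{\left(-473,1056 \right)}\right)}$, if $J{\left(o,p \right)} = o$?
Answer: $\sqrt{4123286} \approx 2030.6$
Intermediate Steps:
$\sqrt{4123759 + \left(0 \cdot 89704 + J{\left(-473,1056 \right)}\right)} = \sqrt{4123759 + \left(0 \cdot 89704 - 473\right)} = \sqrt{4123759 + \left(0 - 473\right)} = \sqrt{4123759 - 473} = \sqrt{4123286}$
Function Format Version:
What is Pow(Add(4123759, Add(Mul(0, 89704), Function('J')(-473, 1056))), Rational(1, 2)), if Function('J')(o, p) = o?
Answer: Pow(4123286, Rational(1, 2)) ≈ 2030.6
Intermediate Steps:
Pow(Add(4123759, Add(Mul(0, 89704), Function('J')(-473, 1056))), Rational(1, 2)) = Pow(Add(4123759, Add(Mul(0, 89704), -473)), Rational(1, 2)) = Pow(Add(4123759, Add(0, -473)), Rational(1, 2)) = Pow(Add(4123759, -473), Rational(1, 2)) = Pow(4123286, Rational(1, 2))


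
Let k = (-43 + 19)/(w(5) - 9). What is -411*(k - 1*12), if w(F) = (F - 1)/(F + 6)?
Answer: 360036/95 ≈ 3789.9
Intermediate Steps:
w(F) = (-1 + F)/(6 + F)
k = 264/95 (k = (-43 + 19)/((-1 + 5)/(6 + 5) - 9) = -24/(4/11 - 9) = -24/(-95/11) = -24*(-11/95) = 264/95 ≈ 2.7789)
-411*(k - 1*12) = -411*(264/95 - 1*12) = -411*(264/95 - 12) = -411*(-876/95) = 360036/95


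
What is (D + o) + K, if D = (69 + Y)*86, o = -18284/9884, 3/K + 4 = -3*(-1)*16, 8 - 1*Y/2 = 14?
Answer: 76110191/15532 ≈ 4900.2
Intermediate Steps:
Y = -12 (Y = 16 - 2*14 = 16 - 28 = -12)
K = 3/44 (K = 3/(-4 - 3*(-1)*16) = 3/(-4 + 3*16) = 3/(-4 + 48) = 3/44 ≈ 0.068182)
o = -653/353 (o = -18284*1/9884 = -653/353 ≈ -1.8499)
D = 4902 (D = (69 - 12)*86 = 57*86 = 4902)
(D + o) + K = (4902 - 653/353) + 3/44 = 1729753/353 + 3/44 = 76110191/15532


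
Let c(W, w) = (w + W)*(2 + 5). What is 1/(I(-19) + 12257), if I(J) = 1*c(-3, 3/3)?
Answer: 1/12243 ≈ 8.1679e-5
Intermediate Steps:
c(W, w) = 7*W + 7*w (c(W, w) = (W + w)*7 = 7*W + 7*w)
I(J) = -14 (I(J) = 1*(7*(-3) + 7*(3/3)) = 1*(-21 + 7*(3*(⅓))) = 1*(-21 + 7*1) = 1*(-21 + 7) = 1*(-14) = -14)
1/(I(-19) + 12257) = 1/(-14 + 12257) = 1/12243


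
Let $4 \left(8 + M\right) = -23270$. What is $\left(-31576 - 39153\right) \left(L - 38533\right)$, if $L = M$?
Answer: $\frac{6274864693}{2} \approx 3.1374 \cdot 10^{9}$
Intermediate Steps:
$M = - \frac{11651}{2}$ ($M = -8 + \frac{1}{4} \left(-23270\right) = -8 - \frac{11635}{2} = - \frac{11651}{2} \approx -5825.5$)
$L = - \frac{11651}{2} \approx -5825.5$
$\left(-31576 - 39153\right) \left(L - 38533\right) = \left(-31576 - 39153\right) \left(- \frac{11651}{2} - 38533\right) = \left(-70729\right) \left(- \frac{88717}{2}\right) = \frac{6274864693}{2}$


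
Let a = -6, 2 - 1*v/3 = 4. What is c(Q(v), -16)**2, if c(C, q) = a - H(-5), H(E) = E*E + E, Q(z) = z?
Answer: 676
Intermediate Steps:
v = -6 (v = 6 - 3*4 = 6 - 12 = -6)
H(E) = E + E**2 (H(E) = E**2 + E = E + E**2)
c(C, q) = -26 (c(C, q) = -6 - (-5)*(1 - 5) = -6 - (-5)*(-4) = -6 - 1*20 = -6 - 20 = -26)
c(Q(v), -16)**2 = (-26)**2 = 676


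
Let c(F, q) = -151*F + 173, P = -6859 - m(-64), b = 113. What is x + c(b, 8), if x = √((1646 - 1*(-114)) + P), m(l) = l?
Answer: -16890 + I*√5035 ≈ -16890.0 + 70.958*I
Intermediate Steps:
P = -6795 (P = -6859 - 1*(-64) = -6859 + 64 = -6795)
c(F, q) = 173 - 151*F
x = I*√5035 (x = √((1646 - 1*(-114)) - 6795) = √((1646 + 114) - 6795) = √(1760 - 6795) = √(-5035) = I*√5035 ≈ 70.958*I)
x + c(b, 8) = I*√5035 + (173 - 151*113) = I*√5035 + (173 - 17063) = I*√5035 - 16890 = -16890 + I*√5035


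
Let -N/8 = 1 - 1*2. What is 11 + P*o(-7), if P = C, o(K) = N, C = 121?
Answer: 979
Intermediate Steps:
N = 8 (N = -8*(1 - 1*2) = -8*(1 - 2) = -8*(-1) = 8)
o(K) = 8
P = 121
11 + P*o(-7) = 11 + 121*8 = 11 + 968 = 979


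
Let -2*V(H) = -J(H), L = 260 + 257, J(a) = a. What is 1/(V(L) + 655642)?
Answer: 2/1311801 ≈ 1.5246e-6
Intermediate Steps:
L = 517
V(H) = H/2 (V(H) = -(-1)*H/2 = H/2)
1/(V(L) + 655642) = 1/((½)*517 + 655642) = 1/(517/2 + 655642) = 1/(1311801/2) = 2/1311801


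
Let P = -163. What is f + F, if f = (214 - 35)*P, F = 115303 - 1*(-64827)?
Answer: 150953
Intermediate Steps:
F = 180130 (F = 115303 + 64827 = 180130)
f = -29177 (f = (214 - 35)*(-163) = 179*(-163) = -29177)
f + F = -29177 + 180130 = 150953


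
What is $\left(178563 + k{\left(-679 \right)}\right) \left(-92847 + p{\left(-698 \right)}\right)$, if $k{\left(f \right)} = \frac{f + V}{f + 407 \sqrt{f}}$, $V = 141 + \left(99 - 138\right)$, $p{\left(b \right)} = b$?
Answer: $- \frac{2778289048259345}{166328} - \frac{21968014255 i \sqrt{679}}{112936712} \approx -1.6704 \cdot 10^{10} - 5068.6 i$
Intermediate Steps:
$V = 102$ ($V = 141 + \left(99 - 138\right) = 141 - 39 = 102$)
$k{\left(f \right)} = \frac{102 + f}{f + 407 \sqrt{f}}$ ($k{\left(f \right)} = \frac{f + 102}{f + 407 \sqrt{f}} = \frac{102 + f}{f + 407 \sqrt{f}}$)
$\left(178563 + k{\left(-679 \right)}\right) \left(-92847 + p{\left(-698 \right)}\right) = \left(178563 + \frac{102 - 679}{-679 + 407 \sqrt{-679}}\right) \left(-92847 - 698\right) = \left(178563 + \frac{1}{-679 + 407 i \sqrt{679}} \left(-577\right)\right) \left(-93545\right) = \left(178563 - \frac{577}{-679 + 407 i \sqrt{679}}\right) \left(-93545\right) = -16703675835 + \frac{53975465}{-679 + 407 i \sqrt{679}}$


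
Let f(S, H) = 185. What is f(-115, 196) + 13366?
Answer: 13551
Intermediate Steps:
f(-115, 196) + 13366 = 185 + 13366 = 13551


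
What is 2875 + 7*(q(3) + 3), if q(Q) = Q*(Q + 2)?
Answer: 3001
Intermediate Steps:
q(Q) = Q*(2 + Q)
2875 + 7*(q(3) + 3) = 2875 + 7*(3*(2 + 3) + 3) = 2875 + 7*(3*5 + 3) = 2875 + 7*(15 + 3) = 2875 + 7*18 = 2875 + 126 = 3001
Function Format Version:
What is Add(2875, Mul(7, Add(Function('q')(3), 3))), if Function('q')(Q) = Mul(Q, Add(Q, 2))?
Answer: 3001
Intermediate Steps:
Function('q')(Q) = Mul(Q, Add(2, Q))
Add(2875, Mul(7, Add(Function('q')(3), 3))) = Add(2875, Mul(7, Add(Mul(3, Add(2, 3)), 3))) = Add(2875, Mul(7, Add(Mul(3, 5), 3))) = Add(2875, Mul(7, Add(15, 3))) = Add(2875, Mul(7, 18)) = Add(2875, 126) = 3001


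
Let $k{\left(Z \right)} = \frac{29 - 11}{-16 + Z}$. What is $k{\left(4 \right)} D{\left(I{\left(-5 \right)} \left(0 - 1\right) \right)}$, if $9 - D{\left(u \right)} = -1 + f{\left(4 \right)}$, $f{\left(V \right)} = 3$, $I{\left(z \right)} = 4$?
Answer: $- \frac{21}{2} \approx -10.5$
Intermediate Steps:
$k{\left(Z \right)} = \frac{18}{-16 + Z}$
$D{\left(u \right)} = 7$ ($D{\left(u \right)} = 9 - \left(-1 + 3\right) = 9 - 2 = 7$)
$k{\left(4 \right)} D{\left(I{\left(-5 \right)} \left(0 - 1\right) \right)} = \frac{18}{-16 + 4} \cdot 7 = \frac{18}{-12} \cdot 7 = 18 \left(- \frac{1}{12}\right) 7 = \left(- \frac{3}{2}\right) 7 = - \frac{21}{2}$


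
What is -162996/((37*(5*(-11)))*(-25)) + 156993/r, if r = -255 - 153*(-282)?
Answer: 331985813/727359875 ≈ 0.45643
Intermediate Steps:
r = 42891 (r = -255 + 43146 = 42891)
-162996/((37*(5*(-11)))*(-25)) + 156993/r = -162996/((37*(5*(-11)))*(-25)) + 156993/42891 = -162996/((37*(-55))*(-25)) + 156993*(1/42891) = -162996/((-2035*(-25))) + 52331/14297 = -162996/50875 + 52331/14297 = 331985813/727359875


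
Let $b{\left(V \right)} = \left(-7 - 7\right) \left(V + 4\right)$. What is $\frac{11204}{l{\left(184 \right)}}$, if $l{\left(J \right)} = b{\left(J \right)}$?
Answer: $- \frac{2801}{658} \approx -4.2568$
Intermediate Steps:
$b{\left(V \right)} = -56 - 14 V$ ($b{\left(V \right)} = - 14 \left(4 + V\right) = -56 - 14 V$)
$l{\left(J \right)} = -56 - 14 J$
$\frac{11204}{l{\left(184 \right)}} = \frac{11204}{-56 - 2576} = \frac{11204}{-2632} = 11204 \left(- \frac{1}{2632}\right) = - \frac{2801}{658}$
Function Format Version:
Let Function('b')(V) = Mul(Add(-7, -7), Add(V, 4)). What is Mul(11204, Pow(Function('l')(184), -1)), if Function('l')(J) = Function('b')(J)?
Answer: Rational(-2801, 658) ≈ -4.2568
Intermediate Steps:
Function('b')(V) = Add(-56, Mul(-14, V)) (Function('b')(V) = Mul(-14, Add(4, V)) = Add(-56, Mul(-14, V)))
Function('l')(J) = Add(-56, Mul(-14, J))
Mul(11204, Pow(Function('l')(184), -1)) = Mul(11204, Pow(Add(-56, Mul(-14, 184)), -1)) = Mul(11204, Pow(Add(-56, -2576), -1)) = Mul(11204, Pow(-2632, -1)) = Mul(11204, Rational(-1, 2632)) = Rational(-2801, 658)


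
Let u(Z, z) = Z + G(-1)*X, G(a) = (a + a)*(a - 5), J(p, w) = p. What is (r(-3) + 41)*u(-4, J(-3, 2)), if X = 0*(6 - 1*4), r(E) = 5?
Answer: -184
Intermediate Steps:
G(a) = 2*a*(-5 + a) (G(a) = (2*a)*(-5 + a) = 2*a*(-5 + a))
X = 0 (X = 0*(6 - 4) = 0*2 = 0)
u(Z, z) = Z (u(Z, z) = Z + (2*(-1)*(-5 - 1))*0 = Z + (2*(-1)*(-6))*0 = Z + 12*0 = Z + 0 = Z)
(r(-3) + 41)*u(-4, J(-3, 2)) = (5 + 41)*(-4) = 46*(-4) = -184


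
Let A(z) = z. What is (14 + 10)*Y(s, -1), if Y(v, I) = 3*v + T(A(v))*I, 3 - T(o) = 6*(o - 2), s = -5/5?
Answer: -576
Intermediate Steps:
s = -1 (s = -5*⅕ = -1)
T(o) = 15 - 6*o (T(o) = 3 - 6*(o - 2) = 3 - 6*(-2 + o) = 3 - (-12 + 6*o) = 3 + (12 - 6*o) = 15 - 6*o)
Y(v, I) = 3*v + I*(15 - 6*v) (Y(v, I) = 3*v + (15 - 6*v)*I = 3*v + I*(15 - 6*v))
(14 + 10)*Y(s, -1) = (14 + 10)*(3*(-1) - 3*(-1)*(-5 + 2*(-1))) = 24*(-3 - 3*(-1)*(-5 - 2)) = 24*(-3 - 3*(-1)*(-7)) = 24*(-3 - 21) = 24*(-24) = -576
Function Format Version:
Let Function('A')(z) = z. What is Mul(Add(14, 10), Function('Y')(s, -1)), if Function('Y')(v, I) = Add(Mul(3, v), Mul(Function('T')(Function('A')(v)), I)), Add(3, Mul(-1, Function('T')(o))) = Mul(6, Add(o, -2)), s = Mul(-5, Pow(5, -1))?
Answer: -576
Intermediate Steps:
s = -1 (s = Mul(-5, Rational(1, 5)) = -1)
Function('T')(o) = Add(15, Mul(-6, o)) (Function('T')(o) = Add(3, Mul(-1, Mul(6, Add(o, -2)))) = Add(3, Mul(-1, Mul(6, Add(-2, o)))) = Add(3, Mul(-1, Add(-12, Mul(6, o)))) = Add(3, Add(12, Mul(-6, o))) = Add(15, Mul(-6, o)))
Function('Y')(v, I) = Add(Mul(3, v), Mul(I, Add(15, Mul(-6, v)))) (Function('Y')(v, I) = Add(Mul(3, v), Mul(Add(15, Mul(-6, v)), I)) = Add(Mul(3, v), Mul(I, Add(15, Mul(-6, v)))))
Mul(Add(14, 10), Function('Y')(s, -1)) = Mul(Add(14, 10), Add(Mul(3, -1), Mul(-3, -1, Add(-5, Mul(2, -1))))) = Mul(24, Add(-3, Mul(-3, -1, Add(-5, -2)))) = Mul(24, Add(-3, Mul(-3, -1, -7))) = Mul(24, Add(-3, -21)) = Mul(24, -24) = -576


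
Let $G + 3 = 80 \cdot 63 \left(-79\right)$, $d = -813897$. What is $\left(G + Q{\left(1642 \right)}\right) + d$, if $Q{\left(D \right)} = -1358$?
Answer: $-1213418$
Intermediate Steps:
$G = -398163$ ($G = -3 + 80 \cdot 63 \left(-79\right) = -3 + 5040 \left(-79\right) = -3 - 398160 = -398163$)
$\left(G + Q{\left(1642 \right)}\right) + d = \left(-398163 - 1358\right) - 813897 = -399521 - 813897 = -1213418$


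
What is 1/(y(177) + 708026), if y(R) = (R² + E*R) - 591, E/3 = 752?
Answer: 1/1138076 ≈ 8.7868e-7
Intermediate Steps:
E = 2256 (E = 3*752 = 2256)
y(R) = -591 + R² + 2256*R (y(R) = (R² + 2256*R) - 591 = -591 + R² + 2256*R)
1/(y(177) + 708026) = 1/((-591 + 177² + 2256*177) + 708026) = 1/((-591 + 31329 + 399312) + 708026) = 1/(430050 + 708026) = 1/1138076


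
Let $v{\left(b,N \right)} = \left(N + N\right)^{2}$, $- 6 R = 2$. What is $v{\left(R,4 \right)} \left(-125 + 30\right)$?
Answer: $-6080$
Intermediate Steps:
$R = - \frac{1}{3}$ ($R = \left(- \frac{1}{6}\right) 2 = - \frac{1}{3} \approx -0.33333$)
$v{\left(b,N \right)} = 4 N^{2}$ ($v{\left(b,N \right)} = \left(2 N\right)^{2} = 4 N^{2}$)
$v{\left(R,4 \right)} \left(-125 + 30\right) = 4 \cdot 4^{2} \left(-125 + 30\right) = 4 \cdot 16 \left(-95\right) = 64 \left(-95\right) = -6080$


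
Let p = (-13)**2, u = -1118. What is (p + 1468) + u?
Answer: 519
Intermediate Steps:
p = 169
(p + 1468) + u = (169 + 1468) - 1118 = 1637 - 1118 = 519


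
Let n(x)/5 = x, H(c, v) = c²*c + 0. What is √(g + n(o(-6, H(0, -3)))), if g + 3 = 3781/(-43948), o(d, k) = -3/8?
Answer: I*√9581872570/43948 ≈ 2.2273*I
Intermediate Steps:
H(c, v) = c³ (H(c, v) = c³ + 0 = c³)
o(d, k) = -3/8 (o(d, k) = -3*⅛ = -3/8)
g = -135625/43948 (g = -3 + 3781/(-43948) = -3 + 3781*(-1/43948) = -3 - 3781/43948 = -135625/43948 ≈ -3.0860)
n(x) = 5*x
√(g + n(o(-6, H(0, -3)))) = √(-135625/43948 + 5*(-3/8)) = √(-135625/43948 - 15/8) = √(-436055/87896) = I*√9581872570/43948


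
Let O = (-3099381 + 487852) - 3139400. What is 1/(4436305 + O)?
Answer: -1/1314624 ≈ -7.6067e-7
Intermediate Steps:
O = -5750929 (O = -2611529 - 3139400 = -5750929)
1/(4436305 + O) = 1/(4436305 - 5750929) = 1/(-1314624) = -1/1314624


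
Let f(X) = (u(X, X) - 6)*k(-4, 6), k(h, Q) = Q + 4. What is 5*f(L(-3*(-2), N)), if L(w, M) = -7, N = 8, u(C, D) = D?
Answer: -650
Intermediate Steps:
k(h, Q) = 4 + Q
f(X) = -60 + 10*X (f(X) = (X - 6)*(4 + 6) = (-6 + X)*10 = -60 + 10*X)
5*f(L(-3*(-2), N)) = 5*(-60 + 10*(-7)) = 5*(-60 - 70) = 5*(-130) = -650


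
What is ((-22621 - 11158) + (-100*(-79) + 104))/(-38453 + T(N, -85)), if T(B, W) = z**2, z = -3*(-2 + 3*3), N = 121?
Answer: 25775/38012 ≈ 0.67808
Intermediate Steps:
z = -21 (z = -3*(-2 + 9) = -3*7 = -21)
T(B, W) = 441 (T(B, W) = (-21)**2 = 441)
((-22621 - 11158) + (-100*(-79) + 104))/(-38453 + T(N, -85)) = ((-22621 - 11158) + (-100*(-79) + 104))/(-38453 + 441) = (-33779 + (7900 + 104))/(-38012) = (-33779 + 8004)*(-1/38012) = -25775*(-1/38012) = 25775/38012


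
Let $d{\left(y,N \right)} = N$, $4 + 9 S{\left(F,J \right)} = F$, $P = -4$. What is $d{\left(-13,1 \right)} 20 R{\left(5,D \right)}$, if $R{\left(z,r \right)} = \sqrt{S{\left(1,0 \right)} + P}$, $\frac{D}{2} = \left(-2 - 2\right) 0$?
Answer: $\frac{20 i \sqrt{39}}{3} \approx 41.633 i$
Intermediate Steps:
$S{\left(F,J \right)} = - \frac{4}{9} + \frac{F}{9}$
$D = 0$ ($D = 2 \left(-2 - 2\right) 0 = 2 \left(\left(-4\right) 0\right) = 2 \cdot 0 = 0$)
$R{\left(z,r \right)} = \frac{i \sqrt{39}}{3}$ ($R{\left(z,r \right)} = \sqrt{\left(- \frac{4}{9} + \frac{1}{9} \cdot 1\right) - 4} = \sqrt{\left(- \frac{4}{9} + \frac{1}{9}\right) - 4} = \sqrt{- \frac{1}{3} - 4} = \sqrt{- \frac{13}{3}} = \frac{i \sqrt{39}}{3}$)
$d{\left(-13,1 \right)} 20 R{\left(5,D \right)} = 1 \cdot 20 \frac{i \sqrt{39}}{3} = 20 \frac{i \sqrt{39}}{3} = \frac{20 i \sqrt{39}}{3}$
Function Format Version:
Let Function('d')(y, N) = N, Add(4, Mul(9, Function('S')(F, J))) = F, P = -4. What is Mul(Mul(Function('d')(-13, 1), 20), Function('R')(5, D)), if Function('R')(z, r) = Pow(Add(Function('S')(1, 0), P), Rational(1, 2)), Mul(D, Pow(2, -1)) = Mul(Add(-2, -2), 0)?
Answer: Mul(Rational(20, 3), I, Pow(39, Rational(1, 2))) ≈ Mul(41.633, I)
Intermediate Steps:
Function('S')(F, J) = Add(Rational(-4, 9), Mul(Rational(1, 9), F))
D = 0 (D = Mul(2, Mul(Add(-2, -2), 0)) = Mul(2, Mul(-4, 0)) = Mul(2, 0) = 0)
Function('R')(z, r) = Mul(Rational(1, 3), I, Pow(39, Rational(1, 2))) (Function('R')(z, r) = Pow(Add(Add(Rational(-4, 9), Mul(Rational(1, 9), 1)), -4), Rational(1, 2)) = Pow(Add(Add(Rational(-4, 9), Rational(1, 9)), -4), Rational(1, 2)) = Pow(Add(Rational(-1, 3), -4), Rational(1, 2)) = Pow(Rational(-13, 3), Rational(1, 2)) = Mul(Rational(1, 3), I, Pow(39, Rational(1, 2))))
Mul(Mul(Function('d')(-13, 1), 20), Function('R')(5, D)) = Mul(Mul(1, 20), Mul(Rational(1, 3), I, Pow(39, Rational(1, 2)))) = Mul(20, Mul(Rational(1, 3), I, Pow(39, Rational(1, 2)))) = Mul(Rational(20, 3), I, Pow(39, Rational(1, 2)))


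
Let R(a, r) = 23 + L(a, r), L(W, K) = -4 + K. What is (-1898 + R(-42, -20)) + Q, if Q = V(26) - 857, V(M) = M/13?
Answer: -2754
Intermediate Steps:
V(M) = M/13 (V(M) = M*(1/13) = M/13)
R(a, r) = 19 + r (R(a, r) = 23 + (-4 + r) = 19 + r)
Q = -855 (Q = (1/13)*26 - 857 = 2 - 857 = -855)
(-1898 + R(-42, -20)) + Q = (-1898 + (19 - 20)) - 855 = (-1898 - 1) - 855 = -1899 - 855 = -2754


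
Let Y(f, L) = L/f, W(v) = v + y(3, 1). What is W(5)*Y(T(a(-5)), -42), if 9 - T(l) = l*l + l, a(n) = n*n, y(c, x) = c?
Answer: 336/641 ≈ 0.52418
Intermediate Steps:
W(v) = 3 + v (W(v) = v + 3 = 3 + v)
a(n) = n**2
T(l) = 9 - l - l**2 (T(l) = 9 - (l*l + l) = 9 - (l**2 + l) = 9 - (l + l**2) = 9 + (-l - l**2) = 9 - l - l**2)
W(5)*Y(T(a(-5)), -42) = (3 + 5)*(-42/(9 - 1*(-5)**2 - ((-5)**2)**2)) = 8*(-42/(9 - 1*25 - 1*25**2)) = 8*(-42/(9 - 25 - 1*625)) = 8*(-42/(9 - 25 - 625)) = 8*(-42/(-641)) = 8*(-42*(-1/641)) = 8*(42/641) = 336/641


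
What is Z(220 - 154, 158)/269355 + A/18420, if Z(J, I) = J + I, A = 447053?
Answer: 2676001931/110255980 ≈ 24.271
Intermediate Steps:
Z(J, I) = I + J
Z(220 - 154, 158)/269355 + A/18420 = (158 + (220 - 154))/269355 + 447053/18420 = (158 + 66)*(1/269355) + 447053*(1/18420) = 224*(1/269355) + 447053/18420 = 224/269355 + 447053/18420 = 2676001931/110255980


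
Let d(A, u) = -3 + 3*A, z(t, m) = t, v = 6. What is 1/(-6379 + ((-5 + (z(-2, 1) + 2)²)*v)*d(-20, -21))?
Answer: -1/4489 ≈ -0.00022277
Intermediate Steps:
1/(-6379 + ((-5 + (z(-2, 1) + 2)²)*v)*d(-20, -21)) = 1/(-6379 + ((-5 + (-2 + 2)²)*6)*(-3 + 3*(-20))) = 1/(-6379 + ((-5 + 0²)*6)*(-3 - 60)) = 1/(-6379 + ((-5 + 0)*6)*(-63)) = 1/(-6379 - 5*6*(-63)) = 1/(-6379 - 30*(-63)) = 1/(-6379 + 1890) = 1/(-4489) = -1/4489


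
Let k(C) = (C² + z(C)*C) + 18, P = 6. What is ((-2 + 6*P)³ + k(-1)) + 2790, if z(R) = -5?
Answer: 42118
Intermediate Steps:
k(C) = 18 + C² - 5*C (k(C) = (C² - 5*C) + 18 = 18 + C² - 5*C)
((-2 + 6*P)³ + k(-1)) + 2790 = ((-2 + 6*6)³ + (18 + (-1)² - 5*(-1))) + 2790 = ((-2 + 36)³ + (18 + 1 + 5)) + 2790 = (34³ + 24) + 2790 = (39304 + 24) + 2790 = 39328 + 2790 = 42118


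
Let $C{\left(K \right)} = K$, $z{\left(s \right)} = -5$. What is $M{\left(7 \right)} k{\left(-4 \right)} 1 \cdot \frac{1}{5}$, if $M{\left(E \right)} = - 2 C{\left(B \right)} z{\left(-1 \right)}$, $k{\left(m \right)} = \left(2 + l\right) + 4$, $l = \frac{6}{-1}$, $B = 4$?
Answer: $0$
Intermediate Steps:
$l = -6$ ($l = 6 \left(-1\right) = -6$)
$k{\left(m \right)} = 0$ ($k{\left(m \right)} = \left(2 - 6\right) + 4 = -4 + 4 = 0$)
$M{\left(E \right)} = 40$ ($M{\left(E \right)} = \left(-2\right) 4 \left(-5\right) = \left(-8\right) \left(-5\right) = 40$)
$M{\left(7 \right)} k{\left(-4 \right)} 1 \cdot \frac{1}{5} = 40 \cdot 0 \cdot 1 \cdot \frac{1}{5} = 0 \cdot 1 \cdot \frac{1}{5} = 0 \cdot \frac{1}{5} = 0$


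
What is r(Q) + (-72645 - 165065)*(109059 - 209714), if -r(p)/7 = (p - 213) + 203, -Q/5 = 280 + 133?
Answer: 23926714575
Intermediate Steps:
Q = -2065 (Q = -5*(280 + 133) = -5*413 = -2065)
r(p) = 70 - 7*p (r(p) = -7*((p - 213) + 203) = -7*((-213 + p) + 203) = -7*(-10 + p) = 70 - 7*p)
r(Q) + (-72645 - 165065)*(109059 - 209714) = (70 - 7*(-2065)) + (-72645 - 165065)*(109059 - 209714) = (70 + 14455) - 237710*(-100655) = 14525 + 23926700050 = 23926714575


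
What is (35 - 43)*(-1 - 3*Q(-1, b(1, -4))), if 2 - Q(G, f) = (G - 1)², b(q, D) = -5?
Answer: -40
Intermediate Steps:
Q(G, f) = 2 - (-1 + G)² (Q(G, f) = 2 - (G - 1)² = 2 - (-1 + G)²)
(35 - 43)*(-1 - 3*Q(-1, b(1, -4))) = (35 - 43)*(-1 - 3*(2 - (-1 - 1)²)) = -8*(-1 - 3*(2 - 1*(-2)²)) = -8*(-1 - 3*(2 - 1*4)) = -8*(-1 - 3*(2 - 4)) = -8*(-1 - 3*(-2)) = -8*(-1 + 6) = -8*5 = -40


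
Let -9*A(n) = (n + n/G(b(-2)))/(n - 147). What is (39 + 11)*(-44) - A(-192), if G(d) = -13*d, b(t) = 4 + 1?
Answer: -145426904/66105 ≈ -2199.9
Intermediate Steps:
b(t) = 5
A(n) = -64*n/(585*(-147 + n)) (A(n) = -(n + n/((-13*5)))/(9*(n - 147)) = -(n + n/(-65))/(9*(-147 + n)) = -(n + n*(-1/65))/(9*(-147 + n)) = -(n - n/65)/(9*(-147 + n)) = -64*n/65/(9*(-147 + n)) = -64*n/(585*(-147 + n)))
(39 + 11)*(-44) - A(-192) = (39 + 11)*(-44) - (-64)*(-192)/(-85995 + 585*(-192)) = 50*(-44) - (-64)*(-192)/(-85995 - 112320) = -2200 - (-64)*(-192)/(-198315) = -2200 - (-64)*(-192)*(-1)/198315 = -2200 - 1*(-4096/66105) = -2200 + 4096/66105 = -145426904/66105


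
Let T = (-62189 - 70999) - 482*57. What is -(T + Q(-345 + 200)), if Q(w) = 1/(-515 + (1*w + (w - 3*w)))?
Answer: 59444941/370 ≈ 1.6066e+5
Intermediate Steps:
T = -160662 (T = -133188 - 27474 = -160662)
Q(w) = 1/(-515 - w) (Q(w) = 1/(-515 + (w - 2*w)) = 1/(-515 - w))
-(T + Q(-345 + 200)) = -(-160662 - 1/(515 + (-345 + 200))) = -(-160662 - 1/(515 - 145)) = -(-160662 - 1/370) = -1*(-59444941/370) = 59444941/370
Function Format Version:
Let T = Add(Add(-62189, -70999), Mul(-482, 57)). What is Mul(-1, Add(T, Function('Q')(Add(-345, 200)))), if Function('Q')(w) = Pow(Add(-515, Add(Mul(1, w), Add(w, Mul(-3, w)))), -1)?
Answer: Rational(59444941, 370) ≈ 1.6066e+5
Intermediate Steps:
T = -160662 (T = Add(-133188, -27474) = -160662)
Function('Q')(w) = Pow(Add(-515, Mul(-1, w)), -1) (Function('Q')(w) = Pow(Add(-515, Add(w, Mul(-2, w))), -1) = Pow(Add(-515, Mul(-1, w)), -1))
Mul(-1, Add(T, Function('Q')(Add(-345, 200)))) = Mul(-1, Add(-160662, Mul(-1, Pow(Add(515, Add(-345, 200)), -1)))) = Mul(-1, Add(-160662, Mul(-1, Pow(Add(515, -145), -1)))) = Mul(-1, Add(-160662, Mul(-1, Pow(370, -1)))) = Mul(-1, Add(-160662, Mul(-1, Rational(1, 370)))) = Mul(-1, Add(-160662, Rational(-1, 370))) = Mul(-1, Rational(-59444941, 370)) = Rational(59444941, 370)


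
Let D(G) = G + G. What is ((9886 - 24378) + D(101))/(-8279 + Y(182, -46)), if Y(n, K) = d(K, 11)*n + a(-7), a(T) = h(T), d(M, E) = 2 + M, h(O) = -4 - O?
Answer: 7145/8142 ≈ 0.87755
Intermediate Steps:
a(T) = -4 - T
D(G) = 2*G
Y(n, K) = 3 + n*(2 + K) (Y(n, K) = (2 + K)*n + (-4 - 1*(-7)) = n*(2 + K) + (-4 + 7) = n*(2 + K) + 3 = 3 + n*(2 + K))
((9886 - 24378) + D(101))/(-8279 + Y(182, -46)) = ((9886 - 24378) + 2*101)/(-8279 + (3 + 182*(2 - 46))) = (-14492 + 202)/(-8279 + (3 + 182*(-44))) = -14290/(-8279 + (3 - 8008)) = -14290/(-8279 - 8005) = -14290/(-16284) = -14290*(-1/16284) = 7145/8142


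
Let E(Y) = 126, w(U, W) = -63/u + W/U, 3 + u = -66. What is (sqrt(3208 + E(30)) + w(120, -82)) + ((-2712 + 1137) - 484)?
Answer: -2841103/1380 + sqrt(3334) ≈ -2001.0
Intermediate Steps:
u = -69 (u = -3 - 66 = -69)
w(U, W) = 21/23 + W/U (w(U, W) = -63/(-69) + W/U = -63*(-1/69) + W/U = 21/23 + W/U)
(sqrt(3208 + E(30)) + w(120, -82)) + ((-2712 + 1137) - 484) = (sqrt(3208 + 126) + (21/23 - 82/120)) + ((-2712 + 1137) - 484) = (sqrt(3334) + (21/23 - 82*1/120)) + (-1575 - 484) = (sqrt(3334) + (21/23 - 41/60)) - 2059 = (sqrt(3334) + 317/1380) - 2059 = (317/1380 + sqrt(3334)) - 2059 = -2841103/1380 + sqrt(3334)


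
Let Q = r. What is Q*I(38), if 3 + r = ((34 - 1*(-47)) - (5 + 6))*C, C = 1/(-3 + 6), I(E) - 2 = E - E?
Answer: 122/3 ≈ 40.667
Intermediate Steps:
I(E) = 2 (I(E) = 2 + (E - E) = 2 + 0 = 2)
C = ⅓ (C = 1/3 = ⅓ ≈ 0.33333)
r = 61/3 (r = -3 + ((34 - 1*(-47)) - (5 + 6))*(⅓) = -3 + ((34 + 47) - 1*11)*(⅓) = -3 + (81 - 11)*(⅓) = -3 + 70*(⅓) = -3 + 70/3 = 61/3 ≈ 20.333)
Q = 61/3 ≈ 20.333
Q*I(38) = (61/3)*2 = 122/3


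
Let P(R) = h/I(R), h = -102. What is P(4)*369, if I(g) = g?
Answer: -18819/2 ≈ -9409.5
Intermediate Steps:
P(R) = -102/R
P(4)*369 = -102/4*369 = -102*¼*369 = -51/2*369 = -18819/2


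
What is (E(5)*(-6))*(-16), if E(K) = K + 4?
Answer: 864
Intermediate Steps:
E(K) = 4 + K
(E(5)*(-6))*(-16) = ((4 + 5)*(-6))*(-16) = (9*(-6))*(-16) = -54*(-16) = 864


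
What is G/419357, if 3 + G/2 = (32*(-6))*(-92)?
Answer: 35322/419357 ≈ 0.084229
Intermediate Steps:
G = 35322 (G = -6 + 2*((32*(-6))*(-92)) = -6 + 2*(-192*(-92)) = -6 + 2*17664 = -6 + 35328 = 35322)
G/419357 = 35322/419357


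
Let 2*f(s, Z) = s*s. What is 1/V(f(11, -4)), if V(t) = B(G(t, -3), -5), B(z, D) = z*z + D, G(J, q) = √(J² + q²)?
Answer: 4/14657 ≈ 0.00027291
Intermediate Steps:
f(s, Z) = s²/2 (f(s, Z) = (s*s)/2 = s²/2)
B(z, D) = D + z² (B(z, D) = z² + D = D + z²)
V(t) = 4 + t² (V(t) = -5 + (√(t² + (-3)²))² = -5 + (√(t² + 9))² = -5 + (√(9 + t²))² = -5 + (9 + t²) = 4 + t²)
1/V(f(11, -4)) = 1/(4 + ((½)*11²)²) = 1/(4 + ((½)*121)²) = 1/(4 + (121/2)²) = 1/(4 + 14641/4) = 1/(14657/4) = 4/14657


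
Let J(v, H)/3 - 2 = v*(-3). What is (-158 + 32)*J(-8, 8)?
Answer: -9828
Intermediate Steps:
J(v, H) = 6 - 9*v (J(v, H) = 6 + 3*(v*(-3)) = 6 + 3*(-3*v) = 6 - 9*v)
(-158 + 32)*J(-8, 8) = (-158 + 32)*(6 - 9*(-8)) = -126*(6 + 72) = -126*78 = -9828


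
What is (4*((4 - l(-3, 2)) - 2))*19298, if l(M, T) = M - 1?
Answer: 463152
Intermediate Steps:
l(M, T) = -1 + M
(4*((4 - l(-3, 2)) - 2))*19298 = (4*((4 - (-1 - 3)) - 2))*19298 = (4*((4 - 1*(-4)) - 2))*19298 = (4*((4 + 4) - 2))*19298 = (4*(8 - 2))*19298 = (4*6)*19298 = 24*19298 = 463152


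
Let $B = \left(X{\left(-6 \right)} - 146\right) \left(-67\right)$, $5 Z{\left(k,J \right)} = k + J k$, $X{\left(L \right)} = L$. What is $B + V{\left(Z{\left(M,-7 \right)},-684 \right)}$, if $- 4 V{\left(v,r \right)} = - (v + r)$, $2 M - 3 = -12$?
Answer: $\frac{200287}{20} \approx 10014.0$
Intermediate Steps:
$M = - \frac{9}{2}$ ($M = \frac{3}{2} + \frac{1}{2} \left(-12\right) = \frac{3}{2} - 6 = - \frac{9}{2} \approx -4.5$)
$Z{\left(k,J \right)} = \frac{k}{5} + \frac{J k}{5}$ ($Z{\left(k,J \right)} = \frac{k + J k}{5} = \frac{k}{5} + \frac{J k}{5}$)
$V{\left(v,r \right)} = \frac{r}{4} + \frac{v}{4}$ ($V{\left(v,r \right)} = - \frac{\left(-1\right) \left(v + r\right)}{4} = - \frac{\left(-1\right) \left(r + v\right)}{4} = - \frac{- r - v}{4} = \frac{r}{4} + \frac{v}{4}$)
$B = 10184$ ($B = \left(-6 - 146\right) \left(-67\right) = \left(-152\right) \left(-67\right) = 10184$)
$B + V{\left(Z{\left(M,-7 \right)},-684 \right)} = 10184 + \left(\frac{1}{4} \left(-684\right) + \frac{\frac{1}{5} \left(- \frac{9}{2}\right) \left(1 - 7\right)}{4}\right) = 10184 - \left(171 - \frac{\frac{1}{5} \left(- \frac{9}{2}\right) \left(-6\right)}{4}\right) = 10184 + \left(-171 + \frac{1}{4} \cdot \frac{27}{5}\right) = 10184 + \left(-171 + \frac{27}{20}\right) = 10184 - \frac{3393}{20} = \frac{200287}{20}$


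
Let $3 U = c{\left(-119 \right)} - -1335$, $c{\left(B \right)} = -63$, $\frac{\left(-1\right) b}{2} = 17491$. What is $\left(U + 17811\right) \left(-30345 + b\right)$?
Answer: $-1191237845$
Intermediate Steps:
$b = -34982$ ($b = \left(-2\right) 17491 = -34982$)
$U = 424$ ($U = \frac{-63 - -1335}{3} = \frac{-63 + 1335}{3} = \frac{1}{3} \cdot 1272 = 424$)
$\left(U + 17811\right) \left(-30345 + b\right) = \left(424 + 17811\right) \left(-30345 - 34982\right) = 18235 \left(-65327\right) = -1191237845$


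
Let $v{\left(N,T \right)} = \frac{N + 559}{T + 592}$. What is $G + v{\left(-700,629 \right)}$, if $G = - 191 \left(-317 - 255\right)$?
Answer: $\frac{44465517}{407} \approx 1.0925 \cdot 10^{5}$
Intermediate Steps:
$v{\left(N,T \right)} = \frac{559 + N}{592 + T}$
$G = 109252$ ($G = \left(-191\right) \left(-572\right) = 109252$)
$G + v{\left(-700,629 \right)} = 109252 + \frac{559 - 700}{592 + 629} = 109252 + \frac{1}{1221} \left(-141\right) = 109252 - \frac{47}{407} = \frac{44465517}{407}$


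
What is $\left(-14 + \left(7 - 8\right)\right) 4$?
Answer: $-60$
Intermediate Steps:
$\left(-14 + \left(7 - 8\right)\right) 4 = \left(-14 - 1\right) 4 = \left(-15\right) 4 = -60$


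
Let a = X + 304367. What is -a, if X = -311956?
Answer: 7589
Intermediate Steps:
a = -7589 (a = -311956 + 304367 = -7589)
-a = -1*(-7589) = 7589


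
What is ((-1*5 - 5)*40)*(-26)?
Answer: 10400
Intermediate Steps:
((-1*5 - 5)*40)*(-26) = ((-5 - 5)*40)*(-26) = -10*40*(-26) = -400*(-26) = 10400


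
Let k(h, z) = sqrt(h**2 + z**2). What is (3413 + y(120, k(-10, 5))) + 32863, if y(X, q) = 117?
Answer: 36393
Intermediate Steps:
(3413 + y(120, k(-10, 5))) + 32863 = (3413 + 117) + 32863 = 3530 + 32863 = 36393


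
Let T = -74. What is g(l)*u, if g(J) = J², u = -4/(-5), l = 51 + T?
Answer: 2116/5 ≈ 423.20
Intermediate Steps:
l = -23 (l = 51 - 74 = -23)
u = ⅘ (u = -4*(-⅕) = ⅘ ≈ 0.80000)
g(l)*u = (-23)²*(⅘) = 529*(⅘) = 2116/5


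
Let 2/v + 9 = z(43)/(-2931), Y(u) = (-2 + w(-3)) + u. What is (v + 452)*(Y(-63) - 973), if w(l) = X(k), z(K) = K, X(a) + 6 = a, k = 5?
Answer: -6201210199/13211 ≈ -4.6940e+5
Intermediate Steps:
X(a) = -6 + a
w(l) = -1 (w(l) = -6 + 5 = -1)
Y(u) = -3 + u (Y(u) = (-2 - 1) + u = -3 + u)
v = -2931/13211 (v = 2/(-9 + 43/(-2931)) = 2/(-9 + 43*(-1/2931)) = 2/(-9 - 43/2931) = 2/(-26422/2931) = 2*(-2931/26422) = -2931/13211 ≈ -0.22186)
(v + 452)*(Y(-63) - 973) = (-2931/13211 + 452)*((-3 - 63) - 973) = 5968441*(-66 - 973)/13211 = (5968441/13211)*(-1039) = -6201210199/13211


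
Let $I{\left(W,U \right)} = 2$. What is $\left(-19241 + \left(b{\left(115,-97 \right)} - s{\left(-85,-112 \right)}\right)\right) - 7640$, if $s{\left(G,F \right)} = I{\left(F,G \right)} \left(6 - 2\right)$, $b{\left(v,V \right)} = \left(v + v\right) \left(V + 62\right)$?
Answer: $-34939$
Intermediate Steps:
$b{\left(v,V \right)} = 2 v \left(62 + V\right)$
$s{\left(G,F \right)} = 8$ ($s{\left(G,F \right)} = 2 \left(6 - 2\right) = 2 \cdot 4 = 8$)
$\left(-19241 + \left(b{\left(115,-97 \right)} - s{\left(-85,-112 \right)}\right)\right) - 7640 = \left(-19241 + \left(2 \cdot 115 \left(62 - 97\right) - 8\right)\right) - 7640 = \left(-19241 + \left(2 \cdot 115 \left(-35\right) - 8\right)\right) - 7640 = \left(-19241 - 8058\right) - 7640 = -27299 - 7640 = -34939$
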